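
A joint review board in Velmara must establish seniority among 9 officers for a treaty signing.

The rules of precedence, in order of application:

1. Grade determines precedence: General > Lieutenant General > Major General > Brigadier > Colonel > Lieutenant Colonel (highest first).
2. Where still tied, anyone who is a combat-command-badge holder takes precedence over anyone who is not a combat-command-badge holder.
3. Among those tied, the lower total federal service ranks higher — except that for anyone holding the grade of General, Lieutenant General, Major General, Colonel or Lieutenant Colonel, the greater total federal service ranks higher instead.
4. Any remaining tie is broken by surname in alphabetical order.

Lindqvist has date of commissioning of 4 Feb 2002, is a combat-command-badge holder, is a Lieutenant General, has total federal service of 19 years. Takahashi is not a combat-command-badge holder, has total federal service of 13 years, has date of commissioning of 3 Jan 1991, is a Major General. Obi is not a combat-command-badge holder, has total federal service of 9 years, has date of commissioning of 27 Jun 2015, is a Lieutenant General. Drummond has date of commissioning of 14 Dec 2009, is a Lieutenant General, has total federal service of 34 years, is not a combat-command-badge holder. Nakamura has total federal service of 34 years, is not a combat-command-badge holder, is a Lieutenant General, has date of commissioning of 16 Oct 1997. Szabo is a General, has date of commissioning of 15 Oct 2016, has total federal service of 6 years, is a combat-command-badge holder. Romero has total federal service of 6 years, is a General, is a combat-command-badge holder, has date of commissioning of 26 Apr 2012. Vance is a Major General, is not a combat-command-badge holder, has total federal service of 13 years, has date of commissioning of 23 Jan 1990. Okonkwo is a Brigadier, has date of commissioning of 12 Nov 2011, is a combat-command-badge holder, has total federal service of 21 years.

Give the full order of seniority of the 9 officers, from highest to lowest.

Romero, Szabo, Lindqvist, Drummond, Nakamura, Obi, Takahashi, Vance, Okonkwo

By grade: Romero and Szabo (General); then Lindqvist, Drummond, Nakamura and Obi (Lieutenant General); then Takahashi and Vance (Major General); then Okonkwo (Brigadier).
Romero and Szabo are each a combat-command-badge holder, so the next rule applies.
Romero and Szabo both have total federal service 6 years, so the next rule applies.
Among Romero and Szabo, alphabetically by surname: Romero before Szabo.
Among Lindqvist, Drummond, Nakamura and Obi, a combat-command-badge holder before not a combat-command-badge holder: Lindqvist (a combat-command-badge holder) before Drummond, Nakamura and Obi (not a combat-command-badge holder).
Among Drummond, Nakamura and Obi, by total federal service (higher first) (reversed rule for this group): Drummond and Nakamura (34 years) before Obi (9 years).
Among Drummond and Nakamura, alphabetically by surname: Drummond before Nakamura.
Takahashi and Vance are each not a combat-command-badge holder, so the next rule applies.
Takahashi and Vance both have total federal service 13 years, so the next rule applies.
Among Takahashi and Vance, alphabetically by surname: Takahashi before Vance.
Full order: Romero, Szabo, Lindqvist, Drummond, Nakamura, Obi, Takahashi, Vance, Okonkwo.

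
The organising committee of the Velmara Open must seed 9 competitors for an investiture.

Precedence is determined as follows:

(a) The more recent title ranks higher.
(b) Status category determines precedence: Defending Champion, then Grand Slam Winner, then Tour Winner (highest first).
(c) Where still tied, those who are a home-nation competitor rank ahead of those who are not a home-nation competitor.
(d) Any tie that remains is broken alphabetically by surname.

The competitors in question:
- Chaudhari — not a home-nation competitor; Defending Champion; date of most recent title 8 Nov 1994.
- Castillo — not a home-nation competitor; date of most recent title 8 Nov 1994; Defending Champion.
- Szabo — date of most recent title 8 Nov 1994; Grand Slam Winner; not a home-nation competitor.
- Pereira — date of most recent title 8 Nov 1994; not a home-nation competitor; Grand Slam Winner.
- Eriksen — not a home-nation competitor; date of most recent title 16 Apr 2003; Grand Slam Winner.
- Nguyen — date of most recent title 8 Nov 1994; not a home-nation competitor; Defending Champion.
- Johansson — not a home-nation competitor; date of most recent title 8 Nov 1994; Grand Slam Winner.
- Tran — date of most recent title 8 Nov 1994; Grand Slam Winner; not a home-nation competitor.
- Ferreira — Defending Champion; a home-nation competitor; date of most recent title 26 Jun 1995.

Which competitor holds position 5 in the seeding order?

Nguyen

By date of most recent title (later first): Eriksen (16 Apr 2003); then Ferreira (26 Jun 1995); then Castillo, Chaudhari, Nguyen, Johansson, Pereira, Szabo and Tran (each 8 Nov 1994).
Among Castillo, Chaudhari, Nguyen, Johansson, Pereira, Szabo and Tran, by status category: Castillo, Chaudhari and Nguyen (Defending Champion) before Johansson, Pereira, Szabo and Tran (Grand Slam Winner).
Castillo, Chaudhari and Nguyen are each not a home-nation competitor, so the next rule applies.
Among Castillo, Chaudhari and Nguyen, alphabetically by surname: Castillo before Chaudhari before Nguyen.
Johansson, Pereira, Szabo and Tran are each not a home-nation competitor, so the next rule applies.
Among Johansson, Pereira, Szabo and Tran, alphabetically by surname: Johansson before Pereira before Szabo before Tran.
Order: Eriksen, Ferreira, Castillo, Chaudhari, Nguyen, Johansson, Pereira, Szabo, Tran.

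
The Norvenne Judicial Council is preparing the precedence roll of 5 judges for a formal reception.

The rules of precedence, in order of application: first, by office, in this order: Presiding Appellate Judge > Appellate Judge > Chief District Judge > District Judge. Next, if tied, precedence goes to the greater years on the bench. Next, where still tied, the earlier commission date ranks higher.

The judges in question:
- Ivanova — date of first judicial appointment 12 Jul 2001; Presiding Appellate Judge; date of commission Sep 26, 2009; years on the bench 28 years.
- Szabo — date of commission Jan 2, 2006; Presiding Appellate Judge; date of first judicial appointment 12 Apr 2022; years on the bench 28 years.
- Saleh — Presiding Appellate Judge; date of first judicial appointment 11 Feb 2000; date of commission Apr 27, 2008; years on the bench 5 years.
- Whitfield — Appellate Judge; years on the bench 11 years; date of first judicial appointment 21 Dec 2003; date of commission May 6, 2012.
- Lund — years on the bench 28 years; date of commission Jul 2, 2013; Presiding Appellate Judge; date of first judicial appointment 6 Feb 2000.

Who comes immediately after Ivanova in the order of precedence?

Lund

By office: Szabo, Ivanova, Lund and Saleh (Presiding Appellate Judge); then Whitfield (Appellate Judge).
Among Szabo, Ivanova, Lund and Saleh, by years on the bench (higher first): Szabo, Ivanova and Lund (28 years) before Saleh (5 years).
Among Szabo, Ivanova and Lund, by date of commission (earlier first): Szabo (Jan 2, 2006) before Ivanova (Sep 26, 2009) before Lund (Jul 2, 2013).
Order: Szabo, Ivanova, Lund, Saleh, Whitfield.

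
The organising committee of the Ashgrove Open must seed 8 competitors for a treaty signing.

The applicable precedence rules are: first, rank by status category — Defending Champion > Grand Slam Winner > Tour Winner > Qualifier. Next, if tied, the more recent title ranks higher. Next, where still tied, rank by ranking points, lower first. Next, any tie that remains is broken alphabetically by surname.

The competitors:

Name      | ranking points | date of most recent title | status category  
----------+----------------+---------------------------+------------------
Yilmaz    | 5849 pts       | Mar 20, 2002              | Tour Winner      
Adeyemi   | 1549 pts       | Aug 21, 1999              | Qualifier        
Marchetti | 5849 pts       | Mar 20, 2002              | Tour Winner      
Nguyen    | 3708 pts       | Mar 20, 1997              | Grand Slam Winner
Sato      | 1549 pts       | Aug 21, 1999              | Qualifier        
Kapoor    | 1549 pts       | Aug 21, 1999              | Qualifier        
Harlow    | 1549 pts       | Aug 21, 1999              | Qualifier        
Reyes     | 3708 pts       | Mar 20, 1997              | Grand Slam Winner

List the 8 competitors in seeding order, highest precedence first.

By status category: Nguyen and Reyes (Grand Slam Winner); then Marchetti and Yilmaz (Tour Winner); then Adeyemi, Harlow, Kapoor and Sato (Qualifier).
Nguyen and Reyes both have date of most recent title Mar 20, 1997, so the next rule applies.
Nguyen and Reyes both have ranking points 3708 pts, so the next rule applies.
Among Nguyen and Reyes, alphabetically by surname: Nguyen before Reyes.
Marchetti and Yilmaz both have date of most recent title Mar 20, 2002, so the next rule applies.
Marchetti and Yilmaz both have ranking points 5849 pts, so the next rule applies.
Among Marchetti and Yilmaz, alphabetically by surname: Marchetti before Yilmaz.
Adeyemi, Harlow, Kapoor and Sato all have date of most recent title Aug 21, 1999, so the next rule applies.
Adeyemi, Harlow, Kapoor and Sato all have ranking points 1549 pts, so the next rule applies.
Among Adeyemi, Harlow, Kapoor and Sato, alphabetically by surname: Adeyemi before Harlow before Kapoor before Sato.
Full order: Nguyen, Reyes, Marchetti, Yilmaz, Adeyemi, Harlow, Kapoor, Sato.

Nguyen, Reyes, Marchetti, Yilmaz, Adeyemi, Harlow, Kapoor, Sato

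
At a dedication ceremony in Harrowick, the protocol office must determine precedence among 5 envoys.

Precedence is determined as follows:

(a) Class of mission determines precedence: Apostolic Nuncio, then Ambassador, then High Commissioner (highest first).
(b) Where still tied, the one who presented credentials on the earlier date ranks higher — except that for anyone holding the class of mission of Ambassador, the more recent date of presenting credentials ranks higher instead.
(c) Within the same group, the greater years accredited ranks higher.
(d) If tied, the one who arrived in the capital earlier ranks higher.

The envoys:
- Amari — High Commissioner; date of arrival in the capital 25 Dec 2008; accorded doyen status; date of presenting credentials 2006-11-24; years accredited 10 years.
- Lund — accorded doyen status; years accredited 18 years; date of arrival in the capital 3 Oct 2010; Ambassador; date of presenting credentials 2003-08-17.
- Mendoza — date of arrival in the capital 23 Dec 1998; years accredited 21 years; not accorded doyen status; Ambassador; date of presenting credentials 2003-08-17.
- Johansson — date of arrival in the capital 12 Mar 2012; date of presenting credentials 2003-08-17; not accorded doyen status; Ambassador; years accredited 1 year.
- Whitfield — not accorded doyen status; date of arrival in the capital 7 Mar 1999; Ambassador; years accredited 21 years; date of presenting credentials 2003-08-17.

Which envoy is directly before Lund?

By class of mission: Mendoza, Whitfield, Lund and Johansson (Ambassador); then Amari (High Commissioner).
Mendoza, Whitfield, Lund and Johansson all have date of presenting credentials 2003-08-17, so the next rule applies.
Among Mendoza, Whitfield, Lund and Johansson, by years accredited (higher first): Mendoza and Whitfield (21 years) before Lund (18 years) before Johansson (1 year).
Among Mendoza and Whitfield, by date of arrival in the capital (earlier first): Mendoza (23 Dec 1998) before Whitfield (7 Mar 1999).
Order: Mendoza, Whitfield, Lund, Johansson, Amari.

Whitfield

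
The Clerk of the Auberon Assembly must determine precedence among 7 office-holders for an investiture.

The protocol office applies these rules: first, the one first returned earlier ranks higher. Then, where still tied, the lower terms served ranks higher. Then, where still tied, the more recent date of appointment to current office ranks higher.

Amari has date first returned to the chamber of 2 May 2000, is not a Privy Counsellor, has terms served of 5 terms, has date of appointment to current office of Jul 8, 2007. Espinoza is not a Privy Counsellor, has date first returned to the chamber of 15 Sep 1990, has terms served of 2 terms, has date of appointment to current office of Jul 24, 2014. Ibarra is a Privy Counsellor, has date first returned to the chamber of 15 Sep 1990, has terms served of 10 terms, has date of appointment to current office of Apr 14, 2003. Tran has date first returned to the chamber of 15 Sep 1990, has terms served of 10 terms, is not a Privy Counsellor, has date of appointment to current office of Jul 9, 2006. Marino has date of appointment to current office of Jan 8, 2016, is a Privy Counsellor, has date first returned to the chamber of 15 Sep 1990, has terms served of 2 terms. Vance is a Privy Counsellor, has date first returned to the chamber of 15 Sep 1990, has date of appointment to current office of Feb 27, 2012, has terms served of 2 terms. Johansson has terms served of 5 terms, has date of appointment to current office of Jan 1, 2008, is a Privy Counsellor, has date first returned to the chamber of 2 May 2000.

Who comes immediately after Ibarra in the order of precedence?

Johansson

By date first returned to the chamber (earlier first): Marino, Espinoza, Vance, Tran and Ibarra (each 15 Sep 1990); then Johansson and Amari (both 2 May 2000).
Among Marino, Espinoza, Vance, Tran and Ibarra, by terms served (lower first): Marino, Espinoza and Vance (2 terms) before Tran and Ibarra (10 terms).
Among Marino, Espinoza and Vance, by date of appointment to current office (later first): Marino (Jan 8, 2016) before Espinoza (Jul 24, 2014) before Vance (Feb 27, 2012).
Among Tran and Ibarra, by date of appointment to current office (later first): Tran (Jul 9, 2006) before Ibarra (Apr 14, 2003).
Johansson and Amari both have terms served 5 terms, so the next rule applies.
Among Johansson and Amari, by date of appointment to current office (later first): Johansson (Jan 1, 2008) before Amari (Jul 8, 2007).
Order: Marino, Espinoza, Vance, Tran, Ibarra, Johansson, Amari.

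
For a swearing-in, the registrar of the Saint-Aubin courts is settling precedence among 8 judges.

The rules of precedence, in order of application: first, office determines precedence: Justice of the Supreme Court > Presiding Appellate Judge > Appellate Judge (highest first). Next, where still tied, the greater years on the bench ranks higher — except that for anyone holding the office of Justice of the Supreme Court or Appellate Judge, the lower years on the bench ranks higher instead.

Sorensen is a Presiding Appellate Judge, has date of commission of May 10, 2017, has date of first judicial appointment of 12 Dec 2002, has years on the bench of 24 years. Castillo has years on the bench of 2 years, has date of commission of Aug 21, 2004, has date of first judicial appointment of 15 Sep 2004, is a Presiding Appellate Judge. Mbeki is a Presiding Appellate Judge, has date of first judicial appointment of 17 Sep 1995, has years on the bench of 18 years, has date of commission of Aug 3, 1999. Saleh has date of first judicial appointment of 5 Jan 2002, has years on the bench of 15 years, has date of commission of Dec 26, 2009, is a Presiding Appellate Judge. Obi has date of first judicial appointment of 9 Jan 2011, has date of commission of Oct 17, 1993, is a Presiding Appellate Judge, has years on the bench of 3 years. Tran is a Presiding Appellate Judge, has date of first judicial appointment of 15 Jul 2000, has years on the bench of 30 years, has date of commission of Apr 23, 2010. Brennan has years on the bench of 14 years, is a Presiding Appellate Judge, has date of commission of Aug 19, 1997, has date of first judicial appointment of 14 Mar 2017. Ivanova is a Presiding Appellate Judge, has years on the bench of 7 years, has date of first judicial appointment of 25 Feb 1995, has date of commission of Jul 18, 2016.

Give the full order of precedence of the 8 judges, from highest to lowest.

By office: Tran, Sorensen, Mbeki, Saleh, Brennan, Ivanova, Obi and Castillo (Presiding Appellate Judge).
Among Tran, Sorensen, Mbeki, Saleh, Brennan, Ivanova, Obi and Castillo, by years on the bench (higher first): Tran (30 years) before Sorensen (24 years) before Mbeki (18 years) before Saleh (15 years) before Brennan (14 years) before Ivanova (7 years) before Obi (3 years) before Castillo (2 years).
Full order: Tran, Sorensen, Mbeki, Saleh, Brennan, Ivanova, Obi, Castillo.

Tran, Sorensen, Mbeki, Saleh, Brennan, Ivanova, Obi, Castillo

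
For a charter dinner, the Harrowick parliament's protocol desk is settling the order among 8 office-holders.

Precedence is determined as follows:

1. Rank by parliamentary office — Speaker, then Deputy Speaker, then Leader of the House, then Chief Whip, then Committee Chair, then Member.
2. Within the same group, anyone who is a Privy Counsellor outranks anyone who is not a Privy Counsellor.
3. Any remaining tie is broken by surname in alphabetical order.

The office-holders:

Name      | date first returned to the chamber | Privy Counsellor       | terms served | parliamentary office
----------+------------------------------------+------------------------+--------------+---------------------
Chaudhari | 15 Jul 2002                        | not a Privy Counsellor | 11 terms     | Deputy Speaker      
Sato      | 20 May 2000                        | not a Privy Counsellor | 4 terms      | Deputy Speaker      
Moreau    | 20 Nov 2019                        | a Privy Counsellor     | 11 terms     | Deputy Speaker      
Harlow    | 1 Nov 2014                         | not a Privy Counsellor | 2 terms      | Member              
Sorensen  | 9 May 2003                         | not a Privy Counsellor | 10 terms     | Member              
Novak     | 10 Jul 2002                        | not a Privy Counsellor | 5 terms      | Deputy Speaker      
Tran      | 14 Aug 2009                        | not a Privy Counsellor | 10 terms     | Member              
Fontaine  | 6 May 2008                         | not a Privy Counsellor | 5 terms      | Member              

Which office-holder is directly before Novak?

Chaudhari

By parliamentary office: Moreau, Chaudhari, Novak and Sato (Deputy Speaker); then Fontaine, Harlow, Sorensen and Tran (Member).
Among Moreau, Chaudhari, Novak and Sato, a Privy Counsellor before not a Privy Counsellor: Moreau (a Privy Counsellor) before Chaudhari, Novak and Sato (not a Privy Counsellor).
Among Chaudhari, Novak and Sato, alphabetically by surname: Chaudhari before Novak before Sato.
Fontaine, Harlow, Sorensen and Tran are each not a Privy Counsellor, so the next rule applies.
Among Fontaine, Harlow, Sorensen and Tran, alphabetically by surname: Fontaine before Harlow before Sorensen before Tran.
Order: Moreau, Chaudhari, Novak, Sato, Fontaine, Harlow, Sorensen, Tran.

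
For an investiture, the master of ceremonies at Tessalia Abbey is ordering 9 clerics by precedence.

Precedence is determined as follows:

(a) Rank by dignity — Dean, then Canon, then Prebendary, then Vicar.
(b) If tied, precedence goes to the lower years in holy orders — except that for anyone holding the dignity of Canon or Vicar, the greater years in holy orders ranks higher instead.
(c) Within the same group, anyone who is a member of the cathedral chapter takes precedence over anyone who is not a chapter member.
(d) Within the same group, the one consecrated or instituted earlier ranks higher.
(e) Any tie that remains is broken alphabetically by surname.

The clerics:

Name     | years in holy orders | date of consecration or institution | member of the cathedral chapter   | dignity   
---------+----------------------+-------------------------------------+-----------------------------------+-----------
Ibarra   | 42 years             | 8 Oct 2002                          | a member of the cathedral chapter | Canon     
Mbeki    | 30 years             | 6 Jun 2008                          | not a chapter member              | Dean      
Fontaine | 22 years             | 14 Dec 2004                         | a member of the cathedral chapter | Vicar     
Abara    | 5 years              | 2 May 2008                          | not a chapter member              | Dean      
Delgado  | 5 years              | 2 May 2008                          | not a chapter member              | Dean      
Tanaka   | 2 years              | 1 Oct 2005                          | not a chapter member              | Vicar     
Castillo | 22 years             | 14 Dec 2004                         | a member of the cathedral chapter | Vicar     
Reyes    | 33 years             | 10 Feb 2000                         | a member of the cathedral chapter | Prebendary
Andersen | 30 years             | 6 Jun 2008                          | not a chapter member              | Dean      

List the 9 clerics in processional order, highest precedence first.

By dignity: Abara, Delgado, Andersen and Mbeki (Dean); then Ibarra (Canon); then Reyes (Prebendary); then Castillo, Fontaine and Tanaka (Vicar).
Among Abara, Delgado, Andersen and Mbeki, by years in holy orders (lower first): Abara and Delgado (5 years) before Andersen and Mbeki (30 years).
Abara and Delgado are each not a chapter member, so the next rule applies.
Abara and Delgado both have date of consecration or institution 2 May 2008, so the next rule applies.
Among Abara and Delgado, alphabetically by surname: Abara before Delgado.
Andersen and Mbeki are each not a chapter member, so the next rule applies.
Andersen and Mbeki both have date of consecration or institution 6 Jun 2008, so the next rule applies.
Among Andersen and Mbeki, alphabetically by surname: Andersen before Mbeki.
Among Castillo, Fontaine and Tanaka, by years in holy orders (higher first) (reversed rule for this group): Castillo and Fontaine (22 years) before Tanaka (2 years).
Castillo and Fontaine are each a member of the cathedral chapter, so the next rule applies.
Castillo and Fontaine both have date of consecration or institution 14 Dec 2004, so the next rule applies.
Among Castillo and Fontaine, alphabetically by surname: Castillo before Fontaine.
Full order: Abara, Delgado, Andersen, Mbeki, Ibarra, Reyes, Castillo, Fontaine, Tanaka.

Abara, Delgado, Andersen, Mbeki, Ibarra, Reyes, Castillo, Fontaine, Tanaka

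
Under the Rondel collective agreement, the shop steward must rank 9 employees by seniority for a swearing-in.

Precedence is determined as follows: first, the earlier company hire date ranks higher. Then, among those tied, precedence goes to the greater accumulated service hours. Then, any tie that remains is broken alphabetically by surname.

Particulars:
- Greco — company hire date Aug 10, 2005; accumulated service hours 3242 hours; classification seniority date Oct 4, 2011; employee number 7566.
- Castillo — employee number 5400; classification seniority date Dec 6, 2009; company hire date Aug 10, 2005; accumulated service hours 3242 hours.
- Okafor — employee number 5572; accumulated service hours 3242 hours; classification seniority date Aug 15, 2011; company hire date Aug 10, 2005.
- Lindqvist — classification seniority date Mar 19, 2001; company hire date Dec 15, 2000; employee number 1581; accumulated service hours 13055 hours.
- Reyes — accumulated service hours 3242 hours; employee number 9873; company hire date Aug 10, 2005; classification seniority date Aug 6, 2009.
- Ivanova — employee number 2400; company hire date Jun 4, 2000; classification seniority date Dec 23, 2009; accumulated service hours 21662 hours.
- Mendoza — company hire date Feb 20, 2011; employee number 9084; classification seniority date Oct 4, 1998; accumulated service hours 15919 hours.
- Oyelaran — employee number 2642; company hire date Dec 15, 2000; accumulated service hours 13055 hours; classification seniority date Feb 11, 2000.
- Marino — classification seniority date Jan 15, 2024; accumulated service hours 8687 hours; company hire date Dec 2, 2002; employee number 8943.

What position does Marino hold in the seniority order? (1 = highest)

By company hire date (earlier first): Ivanova (Jun 4, 2000); then Lindqvist and Oyelaran (both Dec 15, 2000); then Marino (Dec 2, 2002); then Castillo, Greco, Okafor and Reyes (each Aug 10, 2005); then Mendoza (Feb 20, 2011).
Lindqvist and Oyelaran both have accumulated service hours 13055 hours, so the next rule applies.
Among Lindqvist and Oyelaran, alphabetically by surname: Lindqvist before Oyelaran.
Castillo, Greco, Okafor and Reyes all have accumulated service hours 3242 hours, so the next rule applies.
Among Castillo, Greco, Okafor and Reyes, alphabetically by surname: Castillo before Greco before Okafor before Reyes.
Order: Ivanova, Lindqvist, Oyelaran, Marino, Castillo, Greco, Okafor, Reyes, Mendoza. So position 4.

4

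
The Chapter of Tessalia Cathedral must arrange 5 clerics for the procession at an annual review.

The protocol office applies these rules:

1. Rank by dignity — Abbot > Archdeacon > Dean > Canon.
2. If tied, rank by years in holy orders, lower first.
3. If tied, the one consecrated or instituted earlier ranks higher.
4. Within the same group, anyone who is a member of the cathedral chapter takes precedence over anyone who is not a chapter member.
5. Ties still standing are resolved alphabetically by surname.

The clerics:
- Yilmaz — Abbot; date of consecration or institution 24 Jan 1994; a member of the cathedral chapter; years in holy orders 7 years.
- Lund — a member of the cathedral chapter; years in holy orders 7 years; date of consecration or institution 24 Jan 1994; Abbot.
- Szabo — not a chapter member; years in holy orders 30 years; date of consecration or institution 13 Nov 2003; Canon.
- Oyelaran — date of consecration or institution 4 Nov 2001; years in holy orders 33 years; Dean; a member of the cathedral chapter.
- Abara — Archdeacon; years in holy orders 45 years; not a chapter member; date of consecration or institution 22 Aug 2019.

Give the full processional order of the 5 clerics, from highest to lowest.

Lund, Yilmaz, Abara, Oyelaran, Szabo

By dignity: Lund and Yilmaz (Abbot); then Abara (Archdeacon); then Oyelaran (Dean); then Szabo (Canon).
Lund and Yilmaz both have years in holy orders 7 years, so the next rule applies.
Lund and Yilmaz both have date of consecration or institution 24 Jan 1994, so the next rule applies.
Lund and Yilmaz are each a member of the cathedral chapter, so the next rule applies.
Among Lund and Yilmaz, alphabetically by surname: Lund before Yilmaz.
Full order: Lund, Yilmaz, Abara, Oyelaran, Szabo.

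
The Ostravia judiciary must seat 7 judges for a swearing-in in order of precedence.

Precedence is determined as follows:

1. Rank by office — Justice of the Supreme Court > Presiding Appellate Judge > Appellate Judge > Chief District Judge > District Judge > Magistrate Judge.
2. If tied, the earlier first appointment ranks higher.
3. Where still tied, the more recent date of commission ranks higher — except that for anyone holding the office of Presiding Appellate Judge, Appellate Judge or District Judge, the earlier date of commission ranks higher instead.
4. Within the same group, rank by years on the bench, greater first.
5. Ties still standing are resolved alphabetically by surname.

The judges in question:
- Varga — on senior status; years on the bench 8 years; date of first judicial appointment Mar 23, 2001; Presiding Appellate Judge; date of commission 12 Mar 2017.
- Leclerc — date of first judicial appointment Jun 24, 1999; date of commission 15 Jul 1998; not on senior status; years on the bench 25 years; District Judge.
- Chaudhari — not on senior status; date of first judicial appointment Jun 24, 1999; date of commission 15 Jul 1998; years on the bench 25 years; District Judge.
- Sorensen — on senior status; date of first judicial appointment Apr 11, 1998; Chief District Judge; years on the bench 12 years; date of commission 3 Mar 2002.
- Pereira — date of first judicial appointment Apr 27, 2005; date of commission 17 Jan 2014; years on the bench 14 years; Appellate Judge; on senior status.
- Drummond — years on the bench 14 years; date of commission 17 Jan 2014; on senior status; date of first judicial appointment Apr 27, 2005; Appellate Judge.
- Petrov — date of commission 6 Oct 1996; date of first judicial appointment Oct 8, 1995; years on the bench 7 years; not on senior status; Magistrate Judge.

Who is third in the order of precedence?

By office: Varga (Presiding Appellate Judge); then Drummond and Pereira (Appellate Judge); then Sorensen (Chief District Judge); then Chaudhari and Leclerc (District Judge); then Petrov (Magistrate Judge).
Drummond and Pereira both have date of first judicial appointment Apr 27, 2005, so the next rule applies.
Drummond and Pereira both have date of commission 17 Jan 2014, so the next rule applies.
Drummond and Pereira both have years on the bench 14 years, so the next rule applies.
Among Drummond and Pereira, alphabetically by surname: Drummond before Pereira.
Chaudhari and Leclerc both have date of first judicial appointment Jun 24, 1999, so the next rule applies.
Chaudhari and Leclerc both have date of commission 15 Jul 1998, so the next rule applies.
Chaudhari and Leclerc both have years on the bench 25 years, so the next rule applies.
Among Chaudhari and Leclerc, alphabetically by surname: Chaudhari before Leclerc.
Order: Varga, Drummond, Pereira, Sorensen, Chaudhari, Leclerc, Petrov.

Pereira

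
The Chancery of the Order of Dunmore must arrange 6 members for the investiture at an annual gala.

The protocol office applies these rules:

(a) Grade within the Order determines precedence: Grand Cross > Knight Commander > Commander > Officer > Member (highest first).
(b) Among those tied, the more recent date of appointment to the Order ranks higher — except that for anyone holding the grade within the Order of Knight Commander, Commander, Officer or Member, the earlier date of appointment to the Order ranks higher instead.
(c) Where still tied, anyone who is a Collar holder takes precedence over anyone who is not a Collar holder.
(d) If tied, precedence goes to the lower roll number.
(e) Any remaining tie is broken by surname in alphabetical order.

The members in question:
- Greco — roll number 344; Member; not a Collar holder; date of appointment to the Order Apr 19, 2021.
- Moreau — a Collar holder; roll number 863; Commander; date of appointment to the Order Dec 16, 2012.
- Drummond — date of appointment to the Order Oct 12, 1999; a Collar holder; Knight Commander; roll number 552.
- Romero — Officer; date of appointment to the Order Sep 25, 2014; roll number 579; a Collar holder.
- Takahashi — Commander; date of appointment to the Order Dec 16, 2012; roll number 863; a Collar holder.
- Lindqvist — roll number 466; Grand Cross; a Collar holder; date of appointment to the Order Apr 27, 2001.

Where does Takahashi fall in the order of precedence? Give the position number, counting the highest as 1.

By grade within the Order: Lindqvist (Grand Cross); then Drummond (Knight Commander); then Moreau and Takahashi (Commander); then Romero (Officer); then Greco (Member).
Moreau and Takahashi both have date of appointment to the Order Dec 16, 2012, so the next rule applies.
Moreau and Takahashi are each a Collar holder, so the next rule applies.
Moreau and Takahashi both have roll number 863, so the next rule applies.
Among Moreau and Takahashi, alphabetically by surname: Moreau before Takahashi.
Order: Lindqvist, Drummond, Moreau, Takahashi, Romero, Greco. So position 4.

4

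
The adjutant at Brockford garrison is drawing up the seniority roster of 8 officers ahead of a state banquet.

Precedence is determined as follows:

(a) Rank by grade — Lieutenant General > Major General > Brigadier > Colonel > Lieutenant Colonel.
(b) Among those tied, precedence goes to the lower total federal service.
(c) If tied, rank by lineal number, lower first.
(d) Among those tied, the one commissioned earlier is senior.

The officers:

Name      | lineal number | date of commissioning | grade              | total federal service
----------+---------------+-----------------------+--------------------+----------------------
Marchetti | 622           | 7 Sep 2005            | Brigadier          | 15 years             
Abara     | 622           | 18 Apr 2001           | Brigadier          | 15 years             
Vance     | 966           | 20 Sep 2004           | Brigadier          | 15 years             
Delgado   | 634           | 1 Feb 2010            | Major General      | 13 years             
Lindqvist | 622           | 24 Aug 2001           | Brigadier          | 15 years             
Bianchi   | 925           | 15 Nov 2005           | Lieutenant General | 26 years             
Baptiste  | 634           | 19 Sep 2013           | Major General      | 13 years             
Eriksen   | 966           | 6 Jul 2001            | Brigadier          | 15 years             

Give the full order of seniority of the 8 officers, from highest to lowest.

Bianchi, Delgado, Baptiste, Abara, Lindqvist, Marchetti, Eriksen, Vance

By grade: Bianchi (Lieutenant General); then Delgado and Baptiste (Major General); then Abara, Lindqvist, Marchetti, Eriksen and Vance (Brigadier).
Delgado and Baptiste both have total federal service 13 years, so the next rule applies.
Delgado and Baptiste both have lineal number 634, so the next rule applies.
Among Delgado and Baptiste, by date of commissioning (earlier first): Delgado (1 Feb 2010) before Baptiste (19 Sep 2013).
Abara, Lindqvist, Marchetti, Eriksen and Vance all have total federal service 15 years, so the next rule applies.
Among Abara, Lindqvist, Marchetti, Eriksen and Vance, by lineal number (lower first): Abara, Lindqvist and Marchetti (622) before Eriksen and Vance (966).
Among Abara, Lindqvist and Marchetti, by date of commissioning (earlier first): Abara (18 Apr 2001) before Lindqvist (24 Aug 2001) before Marchetti (7 Sep 2005).
Among Eriksen and Vance, by date of commissioning (earlier first): Eriksen (6 Jul 2001) before Vance (20 Sep 2004).
Full order: Bianchi, Delgado, Baptiste, Abara, Lindqvist, Marchetti, Eriksen, Vance.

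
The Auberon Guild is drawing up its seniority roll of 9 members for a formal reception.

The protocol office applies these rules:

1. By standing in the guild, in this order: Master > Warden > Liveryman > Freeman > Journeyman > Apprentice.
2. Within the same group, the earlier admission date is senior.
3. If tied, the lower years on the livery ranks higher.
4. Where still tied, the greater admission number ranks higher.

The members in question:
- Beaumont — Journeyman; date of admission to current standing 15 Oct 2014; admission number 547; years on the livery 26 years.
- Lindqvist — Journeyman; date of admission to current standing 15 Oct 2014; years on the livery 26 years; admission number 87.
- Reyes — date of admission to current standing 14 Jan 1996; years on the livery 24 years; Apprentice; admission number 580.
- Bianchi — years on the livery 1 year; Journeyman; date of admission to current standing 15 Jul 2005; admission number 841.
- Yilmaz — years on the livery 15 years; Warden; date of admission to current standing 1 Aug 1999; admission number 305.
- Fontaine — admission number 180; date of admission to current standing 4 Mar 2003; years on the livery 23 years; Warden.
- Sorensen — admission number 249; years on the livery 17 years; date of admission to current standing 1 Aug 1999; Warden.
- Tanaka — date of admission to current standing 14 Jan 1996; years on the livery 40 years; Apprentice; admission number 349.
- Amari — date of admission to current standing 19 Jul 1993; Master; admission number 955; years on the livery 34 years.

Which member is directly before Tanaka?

By standing in the guild: Amari (Master); then Yilmaz, Sorensen and Fontaine (Warden); then Bianchi, Beaumont and Lindqvist (Journeyman); then Reyes and Tanaka (Apprentice).
Among Yilmaz, Sorensen and Fontaine, by date of admission to current standing (earlier first): Yilmaz and Sorensen (1 Aug 1999) before Fontaine (4 Mar 2003).
Among Yilmaz and Sorensen, by years on the livery (lower first): Yilmaz (15 years) before Sorensen (17 years).
Among Bianchi, Beaumont and Lindqvist, by date of admission to current standing (earlier first): Bianchi (15 Jul 2005) before Beaumont and Lindqvist (15 Oct 2014).
Beaumont and Lindqvist both have years on the livery 26 years, so the next rule applies.
Among Beaumont and Lindqvist, by admission number (higher first): Beaumont (547) before Lindqvist (87).
Reyes and Tanaka both have date of admission to current standing 14 Jan 1996, so the next rule applies.
Among Reyes and Tanaka, by years on the livery (lower first): Reyes (24 years) before Tanaka (40 years).
Order: Amari, Yilmaz, Sorensen, Fontaine, Bianchi, Beaumont, Lindqvist, Reyes, Tanaka.

Reyes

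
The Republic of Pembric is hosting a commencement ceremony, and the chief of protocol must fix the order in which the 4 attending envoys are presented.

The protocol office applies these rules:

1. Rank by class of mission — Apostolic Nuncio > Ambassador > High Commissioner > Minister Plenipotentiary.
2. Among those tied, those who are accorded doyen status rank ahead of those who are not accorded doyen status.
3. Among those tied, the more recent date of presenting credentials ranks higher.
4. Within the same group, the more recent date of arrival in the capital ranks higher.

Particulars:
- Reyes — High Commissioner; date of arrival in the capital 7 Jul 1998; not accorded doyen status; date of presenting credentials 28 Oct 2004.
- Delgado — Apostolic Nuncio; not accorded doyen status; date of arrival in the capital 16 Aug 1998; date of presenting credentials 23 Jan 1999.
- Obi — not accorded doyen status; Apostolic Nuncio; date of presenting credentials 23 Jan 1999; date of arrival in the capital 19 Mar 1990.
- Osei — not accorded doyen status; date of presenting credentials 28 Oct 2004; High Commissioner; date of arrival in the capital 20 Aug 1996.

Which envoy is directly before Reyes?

Obi

By class of mission: Delgado and Obi (Apostolic Nuncio); then Reyes and Osei (High Commissioner).
Delgado and Obi are each not accorded doyen status, so the next rule applies.
Delgado and Obi both have date of presenting credentials 23 Jan 1999, so the next rule applies.
Among Delgado and Obi, by date of arrival in the capital (later first): Delgado (16 Aug 1998) before Obi (19 Mar 1990).
Reyes and Osei are each not accorded doyen status, so the next rule applies.
Reyes and Osei both have date of presenting credentials 28 Oct 2004, so the next rule applies.
Among Reyes and Osei, by date of arrival in the capital (later first): Reyes (7 Jul 1998) before Osei (20 Aug 1996).
Order: Delgado, Obi, Reyes, Osei.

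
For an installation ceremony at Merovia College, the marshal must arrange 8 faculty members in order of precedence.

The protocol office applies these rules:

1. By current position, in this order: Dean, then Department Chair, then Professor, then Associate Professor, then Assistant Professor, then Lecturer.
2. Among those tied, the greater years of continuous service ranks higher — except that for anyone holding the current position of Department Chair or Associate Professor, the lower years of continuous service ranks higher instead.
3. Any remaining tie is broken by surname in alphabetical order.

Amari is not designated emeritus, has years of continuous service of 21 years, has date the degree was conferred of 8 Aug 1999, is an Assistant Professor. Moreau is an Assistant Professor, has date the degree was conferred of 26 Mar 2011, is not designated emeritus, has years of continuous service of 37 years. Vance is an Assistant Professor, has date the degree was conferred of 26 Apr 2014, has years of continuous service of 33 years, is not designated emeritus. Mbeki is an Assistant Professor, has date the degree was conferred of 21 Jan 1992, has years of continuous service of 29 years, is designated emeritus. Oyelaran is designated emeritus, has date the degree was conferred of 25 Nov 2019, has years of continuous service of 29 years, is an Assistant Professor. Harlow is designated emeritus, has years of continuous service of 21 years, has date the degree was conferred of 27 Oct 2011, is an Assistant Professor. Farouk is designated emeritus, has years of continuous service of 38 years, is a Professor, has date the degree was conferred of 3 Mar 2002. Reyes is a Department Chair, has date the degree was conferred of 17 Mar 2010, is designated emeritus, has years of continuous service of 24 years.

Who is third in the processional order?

By current position: Reyes (Department Chair); then Farouk (Professor); then Moreau, Vance, Mbeki, Oyelaran, Amari and Harlow (Assistant Professor).
Among Moreau, Vance, Mbeki, Oyelaran, Amari and Harlow, by years of continuous service (higher first): Moreau (37 years) before Vance (33 years) before Mbeki and Oyelaran (29 years) before Amari and Harlow (21 years).
Among Mbeki and Oyelaran, alphabetically by surname: Mbeki before Oyelaran.
Among Amari and Harlow, alphabetically by surname: Amari before Harlow.
Order: Reyes, Farouk, Moreau, Vance, Mbeki, Oyelaran, Amari, Harlow.

Moreau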